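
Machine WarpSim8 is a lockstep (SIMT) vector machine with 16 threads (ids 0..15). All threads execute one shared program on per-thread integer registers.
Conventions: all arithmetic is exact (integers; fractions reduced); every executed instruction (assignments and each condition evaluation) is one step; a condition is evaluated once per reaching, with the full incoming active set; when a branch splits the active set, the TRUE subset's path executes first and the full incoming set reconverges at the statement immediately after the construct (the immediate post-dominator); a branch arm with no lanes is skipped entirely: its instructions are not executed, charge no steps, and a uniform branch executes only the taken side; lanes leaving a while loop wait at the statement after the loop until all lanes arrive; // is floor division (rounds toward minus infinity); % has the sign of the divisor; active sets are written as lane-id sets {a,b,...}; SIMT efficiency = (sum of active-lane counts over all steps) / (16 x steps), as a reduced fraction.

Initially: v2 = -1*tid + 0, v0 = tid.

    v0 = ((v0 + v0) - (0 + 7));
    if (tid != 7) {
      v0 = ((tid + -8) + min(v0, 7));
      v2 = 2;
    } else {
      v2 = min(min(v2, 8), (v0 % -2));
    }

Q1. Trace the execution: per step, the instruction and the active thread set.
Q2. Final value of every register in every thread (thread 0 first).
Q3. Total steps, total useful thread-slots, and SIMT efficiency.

step 0: v0 <- ((v0 + v0) - (0 + 7))  {0,1,2,3,4,5,6,7,8,9,10,11,12,13,14,15}
step 1: eval (tid != 7)              {0,1,2,3,4,5,6,7,8,9,10,11,12,13,14,15}
step 2: v0 <- ((tid + -8) + min(v0, 7)) {0,1,2,3,4,5,6,8,9,10,11,12,13,14,15}
step 3: v2 <- 2                      {0,1,2,3,4,5,6,8,9,10,11,12,13,14,15}
step 4: v2 <- min(min(v2, 8), (v0 % -2)) {7}

Answer: 5 steps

v2: 2,2,2,2,2,2,2,-7,2,2,2,2,2,2,2,2
v0: -15,-12,-9,-6,-3,0,3,7,7,8,9,10,11,12,13,14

steps = 5; useful = 63; efficiency = 63/80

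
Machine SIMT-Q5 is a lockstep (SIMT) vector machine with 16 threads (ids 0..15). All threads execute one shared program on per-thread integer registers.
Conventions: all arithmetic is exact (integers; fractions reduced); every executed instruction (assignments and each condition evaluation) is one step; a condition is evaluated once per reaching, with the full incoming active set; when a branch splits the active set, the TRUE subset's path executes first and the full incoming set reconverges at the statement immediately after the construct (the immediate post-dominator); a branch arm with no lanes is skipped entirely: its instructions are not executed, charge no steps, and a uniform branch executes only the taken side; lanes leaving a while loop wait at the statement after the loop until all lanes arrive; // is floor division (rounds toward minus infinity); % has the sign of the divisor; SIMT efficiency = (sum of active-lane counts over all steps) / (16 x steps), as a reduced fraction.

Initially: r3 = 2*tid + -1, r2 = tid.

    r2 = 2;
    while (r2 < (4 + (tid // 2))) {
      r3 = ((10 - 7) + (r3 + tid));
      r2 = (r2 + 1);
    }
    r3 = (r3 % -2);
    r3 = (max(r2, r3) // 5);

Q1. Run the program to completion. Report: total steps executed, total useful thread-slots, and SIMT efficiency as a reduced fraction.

Answer: 31 steps, 328 useful, 41/62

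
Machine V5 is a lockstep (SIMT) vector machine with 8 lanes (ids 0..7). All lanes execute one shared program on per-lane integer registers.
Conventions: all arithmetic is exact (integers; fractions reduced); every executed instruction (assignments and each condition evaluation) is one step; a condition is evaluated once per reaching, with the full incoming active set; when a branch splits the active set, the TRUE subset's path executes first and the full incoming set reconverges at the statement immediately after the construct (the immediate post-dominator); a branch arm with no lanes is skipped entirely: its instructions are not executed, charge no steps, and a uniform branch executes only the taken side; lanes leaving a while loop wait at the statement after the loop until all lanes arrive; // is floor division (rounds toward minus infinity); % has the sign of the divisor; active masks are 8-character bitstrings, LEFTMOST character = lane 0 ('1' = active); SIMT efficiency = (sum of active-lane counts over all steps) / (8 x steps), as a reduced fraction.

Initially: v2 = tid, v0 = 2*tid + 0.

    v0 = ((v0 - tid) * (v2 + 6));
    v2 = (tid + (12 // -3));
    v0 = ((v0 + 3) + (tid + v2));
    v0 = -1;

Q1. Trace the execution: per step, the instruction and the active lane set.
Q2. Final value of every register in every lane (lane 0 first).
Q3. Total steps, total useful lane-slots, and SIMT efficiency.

step 0: v0 <- ((v0 - tid) * (v2 + 6)) 11111111
step 1: v2 <- (tid + (12 // -3))     11111111
step 2: v0 <- ((v0 + 3) + (tid + v2)) 11111111
step 3: v0 <- -1                     11111111

Answer: 4 steps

v2: -4,-3,-2,-1,0,1,2,3
v0: -1,-1,-1,-1,-1,-1,-1,-1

steps = 4; useful = 32; efficiency = 32/32 = 1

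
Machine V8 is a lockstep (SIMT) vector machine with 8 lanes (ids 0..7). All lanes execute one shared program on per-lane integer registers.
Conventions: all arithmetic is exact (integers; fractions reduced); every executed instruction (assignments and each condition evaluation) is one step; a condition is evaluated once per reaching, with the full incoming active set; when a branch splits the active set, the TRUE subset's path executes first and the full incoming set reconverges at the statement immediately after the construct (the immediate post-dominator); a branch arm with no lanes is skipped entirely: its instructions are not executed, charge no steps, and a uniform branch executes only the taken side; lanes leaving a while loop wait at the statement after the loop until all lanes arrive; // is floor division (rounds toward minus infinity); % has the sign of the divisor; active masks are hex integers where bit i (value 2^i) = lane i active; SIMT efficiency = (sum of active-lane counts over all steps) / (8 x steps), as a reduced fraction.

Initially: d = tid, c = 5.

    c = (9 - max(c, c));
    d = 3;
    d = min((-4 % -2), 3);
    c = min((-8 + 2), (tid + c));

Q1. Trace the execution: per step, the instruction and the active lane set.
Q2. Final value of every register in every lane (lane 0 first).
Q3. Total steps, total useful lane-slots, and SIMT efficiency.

step 0: c <- (9 - max(c, c))         0xff
step 1: d <- 3                       0xff
step 2: d <- min((-4 % -2), 3)       0xff
step 3: c <- min((-8 + 2), (tid + c)) 0xff

Answer: 4 steps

d: 0,0,0,0,0,0,0,0
c: -6,-6,-6,-6,-6,-6,-6,-6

steps = 4; useful = 32; efficiency = 32/32 = 1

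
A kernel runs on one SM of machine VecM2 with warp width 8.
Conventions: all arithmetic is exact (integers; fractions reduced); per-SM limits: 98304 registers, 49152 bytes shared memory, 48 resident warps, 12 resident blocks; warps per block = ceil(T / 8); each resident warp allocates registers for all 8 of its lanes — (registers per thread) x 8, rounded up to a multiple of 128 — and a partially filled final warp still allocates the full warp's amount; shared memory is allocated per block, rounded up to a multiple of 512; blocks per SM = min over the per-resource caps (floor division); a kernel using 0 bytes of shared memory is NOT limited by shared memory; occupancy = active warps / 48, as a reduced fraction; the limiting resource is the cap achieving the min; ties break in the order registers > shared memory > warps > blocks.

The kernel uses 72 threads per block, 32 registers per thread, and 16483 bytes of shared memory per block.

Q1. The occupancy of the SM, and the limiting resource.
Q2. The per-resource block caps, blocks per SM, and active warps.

Answer: occupancy 3/8, limited by shared memory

registers: 42 blocks
shared memory: 2 blocks
warps: 5 blocks
blocks: 12 blocks

Answer: 2 blocks, 18 active warps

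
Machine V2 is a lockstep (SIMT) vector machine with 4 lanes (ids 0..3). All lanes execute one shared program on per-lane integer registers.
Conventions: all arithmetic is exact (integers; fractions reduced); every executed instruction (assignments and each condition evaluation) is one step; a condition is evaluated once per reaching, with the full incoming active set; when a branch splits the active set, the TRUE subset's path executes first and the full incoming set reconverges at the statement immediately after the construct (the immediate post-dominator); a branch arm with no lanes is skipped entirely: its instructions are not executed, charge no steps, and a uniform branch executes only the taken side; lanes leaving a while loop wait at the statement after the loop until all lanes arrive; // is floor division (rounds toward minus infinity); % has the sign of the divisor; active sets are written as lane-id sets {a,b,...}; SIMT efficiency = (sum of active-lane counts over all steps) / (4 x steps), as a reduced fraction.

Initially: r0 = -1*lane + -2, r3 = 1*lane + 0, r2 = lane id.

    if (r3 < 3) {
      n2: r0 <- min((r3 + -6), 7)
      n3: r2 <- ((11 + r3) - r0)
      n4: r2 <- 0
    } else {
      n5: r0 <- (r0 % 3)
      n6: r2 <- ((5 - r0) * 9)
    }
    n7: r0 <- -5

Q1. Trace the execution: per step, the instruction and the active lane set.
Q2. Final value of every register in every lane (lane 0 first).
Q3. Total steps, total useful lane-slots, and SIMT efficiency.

step 0: eval (r3 < 3)                {0,1,2,3}
step 1: r0 <- min((r3 + -6), 7)      {0,1,2}
step 2: r2 <- ((11 + r3) - r0)       {0,1,2}
step 3: r2 <- 0                      {0,1,2}
step 4: r0 <- (r0 % 3)               {3}
step 5: r2 <- ((5 - r0) * 9)         {3}
step 6: r0 <- -5                     {0,1,2,3}

Answer: 7 steps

r0: -5,-5,-5,-5
r3: 0,1,2,3
r2: 0,0,0,36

steps = 7; useful = 19; efficiency = 19/28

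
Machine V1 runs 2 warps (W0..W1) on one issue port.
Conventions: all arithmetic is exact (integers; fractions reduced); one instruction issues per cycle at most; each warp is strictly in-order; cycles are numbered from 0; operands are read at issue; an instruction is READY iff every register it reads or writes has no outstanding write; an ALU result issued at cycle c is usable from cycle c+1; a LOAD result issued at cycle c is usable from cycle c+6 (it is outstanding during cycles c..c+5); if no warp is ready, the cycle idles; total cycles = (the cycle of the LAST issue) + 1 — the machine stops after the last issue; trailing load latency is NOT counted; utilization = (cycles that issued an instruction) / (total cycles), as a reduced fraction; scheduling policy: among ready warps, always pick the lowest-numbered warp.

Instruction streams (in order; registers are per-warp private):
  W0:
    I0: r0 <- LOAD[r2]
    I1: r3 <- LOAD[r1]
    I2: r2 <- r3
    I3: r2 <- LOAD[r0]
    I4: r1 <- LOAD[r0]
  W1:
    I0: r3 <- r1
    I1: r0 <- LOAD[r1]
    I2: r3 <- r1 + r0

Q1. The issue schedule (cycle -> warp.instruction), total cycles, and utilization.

cycle 0: W0.I0
cycle 1: W0.I1
cycle 2: W1.I0
cycle 3: W1.I1
cycle 4: idle
cycle 5: idle
cycle 6: idle
cycle 7: W0.I2
cycle 8: W0.I3
cycle 9: W0.I4
cycle 10: W1.I2

Answer: 11 cycles, utilization 8/11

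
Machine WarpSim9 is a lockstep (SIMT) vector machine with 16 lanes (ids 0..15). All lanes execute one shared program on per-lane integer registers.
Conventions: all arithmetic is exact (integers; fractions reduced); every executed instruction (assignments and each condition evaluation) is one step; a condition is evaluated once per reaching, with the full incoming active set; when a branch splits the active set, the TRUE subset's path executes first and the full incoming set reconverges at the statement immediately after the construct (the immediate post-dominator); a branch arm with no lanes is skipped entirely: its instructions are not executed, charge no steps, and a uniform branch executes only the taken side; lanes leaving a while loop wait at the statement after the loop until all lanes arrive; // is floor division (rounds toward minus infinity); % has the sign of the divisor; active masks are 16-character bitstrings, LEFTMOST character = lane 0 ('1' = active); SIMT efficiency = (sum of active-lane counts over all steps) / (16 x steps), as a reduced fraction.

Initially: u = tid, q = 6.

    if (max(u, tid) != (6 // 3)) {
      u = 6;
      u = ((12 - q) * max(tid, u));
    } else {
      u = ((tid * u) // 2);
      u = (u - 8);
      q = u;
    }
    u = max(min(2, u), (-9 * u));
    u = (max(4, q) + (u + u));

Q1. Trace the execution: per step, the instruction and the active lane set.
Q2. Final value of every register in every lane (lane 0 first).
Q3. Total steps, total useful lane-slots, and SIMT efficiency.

step 0: eval (max(u, tid) != (6 // 3)) 1111111111111111
step 1: u <- 6                       1101111111111111
step 2: u <- ((12 - q) * max(tid, u)) 1101111111111111
step 3: u <- ((tid * u) // 2)        0010000000000000
step 4: u <- (u - 8)                 0010000000000000
step 5: q <- u                       0010000000000000
step 6: u <- max(min(2, u), (-9 * u)) 1111111111111111
step 7: u <- (max(4, q) + (u + u))   1111111111111111

Answer: 8 steps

u: 10,10,112,10,10,10,10,10,10,10,10,10,10,10,10,10
q: 6,6,-6,6,6,6,6,6,6,6,6,6,6,6,6,6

steps = 8; useful = 81; efficiency = 81/128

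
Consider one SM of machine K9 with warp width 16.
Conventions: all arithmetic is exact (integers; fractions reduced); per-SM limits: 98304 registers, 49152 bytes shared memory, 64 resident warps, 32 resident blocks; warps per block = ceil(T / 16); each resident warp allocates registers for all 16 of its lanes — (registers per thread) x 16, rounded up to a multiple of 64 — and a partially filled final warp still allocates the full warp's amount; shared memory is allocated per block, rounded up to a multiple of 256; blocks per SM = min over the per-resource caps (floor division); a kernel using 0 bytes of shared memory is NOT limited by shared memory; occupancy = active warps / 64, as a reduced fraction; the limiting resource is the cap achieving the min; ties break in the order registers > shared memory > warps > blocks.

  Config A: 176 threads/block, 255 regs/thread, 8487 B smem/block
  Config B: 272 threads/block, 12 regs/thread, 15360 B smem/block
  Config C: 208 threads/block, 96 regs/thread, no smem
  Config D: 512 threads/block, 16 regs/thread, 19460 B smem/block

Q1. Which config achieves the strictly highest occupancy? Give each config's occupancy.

occupancies: A 11/32, B 51/64, C 13/16, D 1

Answer: D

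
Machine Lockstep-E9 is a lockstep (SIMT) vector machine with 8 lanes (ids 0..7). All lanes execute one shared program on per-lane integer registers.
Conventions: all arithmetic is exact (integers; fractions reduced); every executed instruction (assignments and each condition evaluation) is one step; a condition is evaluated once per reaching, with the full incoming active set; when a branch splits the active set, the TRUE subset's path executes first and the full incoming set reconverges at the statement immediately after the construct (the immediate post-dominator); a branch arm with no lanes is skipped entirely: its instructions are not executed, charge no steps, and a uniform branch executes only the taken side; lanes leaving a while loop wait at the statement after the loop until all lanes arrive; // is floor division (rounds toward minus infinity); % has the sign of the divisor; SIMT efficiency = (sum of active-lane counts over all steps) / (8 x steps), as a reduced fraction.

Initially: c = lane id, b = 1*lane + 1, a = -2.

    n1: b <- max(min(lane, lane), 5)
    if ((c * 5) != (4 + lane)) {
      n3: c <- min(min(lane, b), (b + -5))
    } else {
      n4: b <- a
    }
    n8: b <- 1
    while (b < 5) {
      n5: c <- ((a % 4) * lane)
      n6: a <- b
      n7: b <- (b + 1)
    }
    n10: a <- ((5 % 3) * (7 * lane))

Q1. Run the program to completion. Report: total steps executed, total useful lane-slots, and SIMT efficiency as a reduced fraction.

Answer: 23 steps, 176 useful, 22/23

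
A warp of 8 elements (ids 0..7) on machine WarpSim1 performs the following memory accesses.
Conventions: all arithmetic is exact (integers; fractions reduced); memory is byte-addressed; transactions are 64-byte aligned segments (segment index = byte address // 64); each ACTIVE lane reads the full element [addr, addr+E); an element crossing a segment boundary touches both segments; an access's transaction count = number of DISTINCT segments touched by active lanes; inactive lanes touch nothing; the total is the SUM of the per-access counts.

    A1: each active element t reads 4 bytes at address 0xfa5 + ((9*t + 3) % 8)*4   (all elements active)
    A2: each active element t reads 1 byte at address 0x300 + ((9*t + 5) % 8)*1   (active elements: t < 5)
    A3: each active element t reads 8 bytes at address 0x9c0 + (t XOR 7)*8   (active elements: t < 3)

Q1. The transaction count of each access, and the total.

A1: 2 transactions
A2: 1 transaction
A3: 1 transaction

Answer: 2,1,1; total 4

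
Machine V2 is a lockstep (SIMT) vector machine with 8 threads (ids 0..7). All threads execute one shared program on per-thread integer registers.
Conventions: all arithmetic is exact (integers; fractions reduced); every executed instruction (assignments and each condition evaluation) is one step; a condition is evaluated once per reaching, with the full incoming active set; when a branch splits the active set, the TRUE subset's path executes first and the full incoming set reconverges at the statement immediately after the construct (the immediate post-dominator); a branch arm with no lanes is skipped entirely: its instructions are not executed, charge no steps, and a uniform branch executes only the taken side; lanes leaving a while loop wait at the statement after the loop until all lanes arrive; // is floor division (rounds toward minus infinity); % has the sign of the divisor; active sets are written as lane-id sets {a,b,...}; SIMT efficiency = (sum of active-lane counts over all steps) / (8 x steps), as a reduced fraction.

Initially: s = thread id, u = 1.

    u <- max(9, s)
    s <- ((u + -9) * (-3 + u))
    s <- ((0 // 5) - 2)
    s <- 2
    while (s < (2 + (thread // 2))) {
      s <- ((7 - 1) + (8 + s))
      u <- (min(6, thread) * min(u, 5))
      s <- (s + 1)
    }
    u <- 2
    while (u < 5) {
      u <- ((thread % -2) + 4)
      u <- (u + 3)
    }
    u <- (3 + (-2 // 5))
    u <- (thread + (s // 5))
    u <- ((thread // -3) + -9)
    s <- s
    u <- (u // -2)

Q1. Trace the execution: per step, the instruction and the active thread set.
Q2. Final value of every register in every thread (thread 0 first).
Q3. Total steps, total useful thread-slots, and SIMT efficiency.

step 0: u <- max(9, s)               {0,1,2,3,4,5,6,7}
step 1: s <- ((u + -9) * (-3 + u))   {0,1,2,3,4,5,6,7}
step 2: s <- ((0 // 5) - 2)          {0,1,2,3,4,5,6,7}
step 3: s <- 2                       {0,1,2,3,4,5,6,7}
step 4: eval (s < (2 + (thread // 2))) {0,1,2,3,4,5,6,7}
step 5: s <- ((7 - 1) + (8 + s))     {2,3,4,5,6,7}
step 6: u <- (min(6, thread) * min(u, 5)) {2,3,4,5,6,7}
step 7: s <- (s + 1)                 {2,3,4,5,6,7}
step 8: eval (s < (2 + (thread // 2))) {2,3,4,5,6,7}
step 9: u <- 2                       {0,1,2,3,4,5,6,7}
step 10: eval (u < 5)                 {0,1,2,3,4,5,6,7}
step 11: u <- ((thread % -2) + 4)     {0,1,2,3,4,5,6,7}
step 12: u <- (u + 3)                 {0,1,2,3,4,5,6,7}
step 13: eval (u < 5)                 {0,1,2,3,4,5,6,7}
step 14: u <- (3 + (-2 // 5))         {0,1,2,3,4,5,6,7}
step 15: u <- (thread + (s // 5))     {0,1,2,3,4,5,6,7}
step 16: u <- ((thread // -3) + -9)   {0,1,2,3,4,5,6,7}
step 17: s <- s                       {0,1,2,3,4,5,6,7}
step 18: u <- (u // -2)               {0,1,2,3,4,5,6,7}

Answer: 19 steps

s: 2,2,17,17,17,17,17,17
u: 4,5,5,5,5,5,5,6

steps = 19; useful = 144; efficiency = 144/152 = 18/19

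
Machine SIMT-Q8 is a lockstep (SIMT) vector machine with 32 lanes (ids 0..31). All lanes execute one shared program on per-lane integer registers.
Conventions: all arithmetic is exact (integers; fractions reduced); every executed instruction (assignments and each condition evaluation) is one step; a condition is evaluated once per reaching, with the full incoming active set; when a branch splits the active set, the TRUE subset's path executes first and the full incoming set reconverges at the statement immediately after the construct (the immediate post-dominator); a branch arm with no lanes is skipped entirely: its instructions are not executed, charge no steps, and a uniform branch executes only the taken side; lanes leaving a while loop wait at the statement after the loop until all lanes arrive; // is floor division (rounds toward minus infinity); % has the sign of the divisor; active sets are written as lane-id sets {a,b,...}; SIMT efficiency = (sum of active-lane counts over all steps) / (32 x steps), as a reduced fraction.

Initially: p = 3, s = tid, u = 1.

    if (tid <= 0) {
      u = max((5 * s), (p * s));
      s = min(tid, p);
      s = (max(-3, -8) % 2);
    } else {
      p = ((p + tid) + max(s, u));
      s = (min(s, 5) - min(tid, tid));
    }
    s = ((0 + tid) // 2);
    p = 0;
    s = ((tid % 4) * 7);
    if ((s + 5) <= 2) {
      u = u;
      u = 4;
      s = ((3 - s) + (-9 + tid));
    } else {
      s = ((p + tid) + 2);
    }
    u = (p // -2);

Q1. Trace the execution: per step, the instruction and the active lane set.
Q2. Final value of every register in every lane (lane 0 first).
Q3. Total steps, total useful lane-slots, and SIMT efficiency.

step 0: eval (tid <= 0)              {0,1,2,3,4,5,6,7,8,9,10,11,12,13,14,15,16,17,18,19,20,21,22,23,24,25,26,27,28,29,30,31}
step 1: u <- max((5 * s), (p * s))   {0}
step 2: s <- min(tid, p)             {0}
step 3: s <- (max(-3, -8) % 2)       {0}
step 4: p <- ((p + tid) + max(s, u)) {1,2,3,4,5,6,7,8,9,10,11,12,13,14,15,16,17,18,19,20,21,22,23,24,25,26,27,28,29,30,31}
step 5: s <- (min(s, 5) - min(tid, tid)) {1,2,3,4,5,6,7,8,9,10,11,12,13,14,15,16,17,18,19,20,21,22,23,24,25,26,27,28,29,30,31}
step 6: s <- ((0 + tid) // 2)        {0,1,2,3,4,5,6,7,8,9,10,11,12,13,14,15,16,17,18,19,20,21,22,23,24,25,26,27,28,29,30,31}
step 7: p <- 0                       {0,1,2,3,4,5,6,7,8,9,10,11,12,13,14,15,16,17,18,19,20,21,22,23,24,25,26,27,28,29,30,31}
step 8: s <- ((tid % 4) * 7)         {0,1,2,3,4,5,6,7,8,9,10,11,12,13,14,15,16,17,18,19,20,21,22,23,24,25,26,27,28,29,30,31}
step 9: eval ((s + 5) <= 2)          {0,1,2,3,4,5,6,7,8,9,10,11,12,13,14,15,16,17,18,19,20,21,22,23,24,25,26,27,28,29,30,31}
step 10: s <- ((p + tid) + 2)         {0,1,2,3,4,5,6,7,8,9,10,11,12,13,14,15,16,17,18,19,20,21,22,23,24,25,26,27,28,29,30,31}
step 11: u <- (p // -2)               {0,1,2,3,4,5,6,7,8,9,10,11,12,13,14,15,16,17,18,19,20,21,22,23,24,25,26,27,28,29,30,31}

Answer: 12 steps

p: 0,0,0,0,0,0,0,0,0,0,0,0,0,0,0,0,0,0,0,0,0,0,0,0,0,0,0,0,0,0,0,0
s: 2,3,4,5,6,7,8,9,10,11,12,13,14,15,16,17,18,19,20,21,22,23,24,25,26,27,28,29,30,31,32,33
u: 0,0,0,0,0,0,0,0,0,0,0,0,0,0,0,0,0,0,0,0,0,0,0,0,0,0,0,0,0,0,0,0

steps = 12; useful = 289; efficiency = 289/384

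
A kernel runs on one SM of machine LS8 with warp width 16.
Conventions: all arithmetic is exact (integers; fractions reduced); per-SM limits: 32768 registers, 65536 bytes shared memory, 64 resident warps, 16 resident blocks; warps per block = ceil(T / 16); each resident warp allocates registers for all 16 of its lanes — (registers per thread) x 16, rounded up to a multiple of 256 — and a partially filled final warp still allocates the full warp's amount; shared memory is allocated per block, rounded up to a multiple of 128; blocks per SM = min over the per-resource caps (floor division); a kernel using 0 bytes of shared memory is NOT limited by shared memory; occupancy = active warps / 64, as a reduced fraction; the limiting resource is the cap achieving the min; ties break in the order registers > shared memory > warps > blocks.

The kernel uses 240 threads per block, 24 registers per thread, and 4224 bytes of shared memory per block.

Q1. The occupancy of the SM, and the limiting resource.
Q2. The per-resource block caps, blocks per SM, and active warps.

Answer: occupancy 15/16, limited by registers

registers: 4 blocks
shared memory: 15 blocks
warps: 4 blocks
blocks: 16 blocks

Answer: 4 blocks, 60 active warps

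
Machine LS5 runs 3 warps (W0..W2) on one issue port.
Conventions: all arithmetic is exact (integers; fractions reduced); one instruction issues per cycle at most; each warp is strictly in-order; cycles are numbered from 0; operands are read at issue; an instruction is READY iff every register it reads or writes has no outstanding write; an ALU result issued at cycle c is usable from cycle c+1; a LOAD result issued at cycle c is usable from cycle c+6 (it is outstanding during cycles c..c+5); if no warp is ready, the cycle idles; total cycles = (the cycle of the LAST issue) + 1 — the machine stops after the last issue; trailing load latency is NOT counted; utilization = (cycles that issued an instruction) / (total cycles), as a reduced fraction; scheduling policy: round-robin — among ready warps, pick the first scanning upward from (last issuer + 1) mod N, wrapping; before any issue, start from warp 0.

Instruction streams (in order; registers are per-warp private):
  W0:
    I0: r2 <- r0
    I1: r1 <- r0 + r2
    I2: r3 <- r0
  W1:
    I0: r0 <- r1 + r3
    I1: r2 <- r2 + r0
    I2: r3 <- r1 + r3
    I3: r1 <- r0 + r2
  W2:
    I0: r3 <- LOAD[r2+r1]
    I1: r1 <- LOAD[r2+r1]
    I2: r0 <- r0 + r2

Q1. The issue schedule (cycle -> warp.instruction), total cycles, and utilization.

cycle 0: W0.I0
cycle 1: W1.I0
cycle 2: W2.I0
cycle 3: W0.I1
cycle 4: W1.I1
cycle 5: W2.I1
cycle 6: W0.I2
cycle 7: W1.I2
cycle 8: W2.I2
cycle 9: W1.I3

Answer: 10 cycles, utilization 1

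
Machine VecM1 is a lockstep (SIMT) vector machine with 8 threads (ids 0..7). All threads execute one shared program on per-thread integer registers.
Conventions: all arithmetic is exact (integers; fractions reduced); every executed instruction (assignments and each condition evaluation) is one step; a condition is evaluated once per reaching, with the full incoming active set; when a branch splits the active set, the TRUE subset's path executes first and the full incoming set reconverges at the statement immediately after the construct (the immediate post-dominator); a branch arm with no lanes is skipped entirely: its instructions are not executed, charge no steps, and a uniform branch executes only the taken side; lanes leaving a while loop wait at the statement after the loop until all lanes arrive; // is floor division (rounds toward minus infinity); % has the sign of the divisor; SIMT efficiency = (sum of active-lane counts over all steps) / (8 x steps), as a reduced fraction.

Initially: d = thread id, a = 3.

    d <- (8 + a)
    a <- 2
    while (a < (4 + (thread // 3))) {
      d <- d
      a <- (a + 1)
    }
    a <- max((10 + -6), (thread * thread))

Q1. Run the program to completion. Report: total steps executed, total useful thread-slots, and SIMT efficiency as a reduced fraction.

Answer: 16 steps, 101 useful, 101/128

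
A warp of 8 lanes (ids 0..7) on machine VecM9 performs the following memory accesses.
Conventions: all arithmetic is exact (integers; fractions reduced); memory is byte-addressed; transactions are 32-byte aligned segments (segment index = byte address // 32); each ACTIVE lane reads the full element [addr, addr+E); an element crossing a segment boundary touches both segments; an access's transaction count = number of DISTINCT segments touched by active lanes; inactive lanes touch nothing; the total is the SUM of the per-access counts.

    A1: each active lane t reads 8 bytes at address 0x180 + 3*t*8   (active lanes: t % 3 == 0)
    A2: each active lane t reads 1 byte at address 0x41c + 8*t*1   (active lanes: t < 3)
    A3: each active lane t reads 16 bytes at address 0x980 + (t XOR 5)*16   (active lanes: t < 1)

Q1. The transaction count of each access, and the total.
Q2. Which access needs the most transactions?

A1: 3 transactions
A2: 2 transactions
A3: 1 transaction

Answer: 3,2,1; total 6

Answer: A1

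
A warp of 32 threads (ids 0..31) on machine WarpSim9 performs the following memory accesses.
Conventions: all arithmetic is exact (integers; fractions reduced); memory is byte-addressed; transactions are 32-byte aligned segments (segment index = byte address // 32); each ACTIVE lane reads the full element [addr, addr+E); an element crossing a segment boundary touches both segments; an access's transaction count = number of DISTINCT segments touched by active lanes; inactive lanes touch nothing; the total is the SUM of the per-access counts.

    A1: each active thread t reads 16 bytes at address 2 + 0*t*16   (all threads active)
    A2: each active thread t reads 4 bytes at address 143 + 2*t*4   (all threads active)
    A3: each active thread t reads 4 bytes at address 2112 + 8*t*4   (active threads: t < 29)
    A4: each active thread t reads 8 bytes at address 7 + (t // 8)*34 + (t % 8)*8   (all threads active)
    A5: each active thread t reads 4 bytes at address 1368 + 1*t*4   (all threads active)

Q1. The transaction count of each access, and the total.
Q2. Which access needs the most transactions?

A1: 1 transaction
A2: 9 transactions
A3: 29 transactions
A4: 6 transactions
A5: 5 transactions

Answer: 1,9,29,6,5; total 50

Answer: A3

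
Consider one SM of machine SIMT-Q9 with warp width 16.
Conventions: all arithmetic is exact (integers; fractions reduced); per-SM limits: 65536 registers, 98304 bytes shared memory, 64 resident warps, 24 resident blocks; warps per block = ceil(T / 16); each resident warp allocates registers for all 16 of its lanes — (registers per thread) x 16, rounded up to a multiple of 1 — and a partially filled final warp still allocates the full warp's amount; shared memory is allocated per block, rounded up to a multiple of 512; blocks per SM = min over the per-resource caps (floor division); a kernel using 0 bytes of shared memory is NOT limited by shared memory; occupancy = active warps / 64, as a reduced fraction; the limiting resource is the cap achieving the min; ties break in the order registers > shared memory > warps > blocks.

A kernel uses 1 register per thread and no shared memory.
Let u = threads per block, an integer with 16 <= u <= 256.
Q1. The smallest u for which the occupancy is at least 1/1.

Answer: u = 49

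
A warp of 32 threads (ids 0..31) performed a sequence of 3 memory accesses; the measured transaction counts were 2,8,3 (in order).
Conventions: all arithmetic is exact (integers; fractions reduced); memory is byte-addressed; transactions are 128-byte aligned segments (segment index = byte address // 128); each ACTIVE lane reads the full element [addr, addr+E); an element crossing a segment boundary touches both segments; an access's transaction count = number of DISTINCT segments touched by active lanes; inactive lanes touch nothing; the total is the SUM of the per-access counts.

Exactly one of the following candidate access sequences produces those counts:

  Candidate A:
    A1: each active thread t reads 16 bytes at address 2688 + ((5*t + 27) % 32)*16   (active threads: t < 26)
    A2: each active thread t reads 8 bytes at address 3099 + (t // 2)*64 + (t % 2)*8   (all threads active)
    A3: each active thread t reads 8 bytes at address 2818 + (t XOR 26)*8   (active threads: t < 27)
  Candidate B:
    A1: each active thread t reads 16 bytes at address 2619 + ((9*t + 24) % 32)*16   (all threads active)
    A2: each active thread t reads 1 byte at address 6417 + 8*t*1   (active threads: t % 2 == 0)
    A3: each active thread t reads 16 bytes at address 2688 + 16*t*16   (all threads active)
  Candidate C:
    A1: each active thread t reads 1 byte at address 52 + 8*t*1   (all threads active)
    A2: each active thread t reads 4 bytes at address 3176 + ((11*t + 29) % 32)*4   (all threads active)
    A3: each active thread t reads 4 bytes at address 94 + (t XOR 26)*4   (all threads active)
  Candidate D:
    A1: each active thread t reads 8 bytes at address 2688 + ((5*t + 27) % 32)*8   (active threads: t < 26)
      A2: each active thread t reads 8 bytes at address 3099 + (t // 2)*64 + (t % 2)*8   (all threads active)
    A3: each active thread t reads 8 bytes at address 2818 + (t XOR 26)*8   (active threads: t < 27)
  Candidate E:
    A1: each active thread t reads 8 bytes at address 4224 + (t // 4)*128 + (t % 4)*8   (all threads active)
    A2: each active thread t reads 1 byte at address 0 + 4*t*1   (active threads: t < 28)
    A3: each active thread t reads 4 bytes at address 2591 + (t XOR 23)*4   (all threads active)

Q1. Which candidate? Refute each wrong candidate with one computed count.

A: A1 gives 4 transactions, not 2
B: A1 gives 5 transactions, not 2
C: A1 gives 3 transactions, not 2
E: A1 gives 8 transactions, not 2
D: all counts match (2,8,3)

Answer: D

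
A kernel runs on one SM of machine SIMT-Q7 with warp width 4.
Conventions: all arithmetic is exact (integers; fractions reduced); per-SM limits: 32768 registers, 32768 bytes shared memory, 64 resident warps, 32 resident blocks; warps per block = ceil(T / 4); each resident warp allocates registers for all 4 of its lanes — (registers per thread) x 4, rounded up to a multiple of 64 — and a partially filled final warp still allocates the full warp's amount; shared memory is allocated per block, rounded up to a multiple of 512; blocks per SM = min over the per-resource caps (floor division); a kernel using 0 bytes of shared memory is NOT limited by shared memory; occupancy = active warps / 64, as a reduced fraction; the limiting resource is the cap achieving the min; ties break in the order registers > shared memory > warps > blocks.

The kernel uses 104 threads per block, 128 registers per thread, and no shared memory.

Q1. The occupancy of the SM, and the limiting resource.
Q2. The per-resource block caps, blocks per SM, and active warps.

Answer: occupancy 13/16, limited by registers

registers: 2 blocks
shared memory: no limit (kernel uses none)
warps: 2 blocks
blocks: 32 blocks

Answer: 2 blocks, 52 active warps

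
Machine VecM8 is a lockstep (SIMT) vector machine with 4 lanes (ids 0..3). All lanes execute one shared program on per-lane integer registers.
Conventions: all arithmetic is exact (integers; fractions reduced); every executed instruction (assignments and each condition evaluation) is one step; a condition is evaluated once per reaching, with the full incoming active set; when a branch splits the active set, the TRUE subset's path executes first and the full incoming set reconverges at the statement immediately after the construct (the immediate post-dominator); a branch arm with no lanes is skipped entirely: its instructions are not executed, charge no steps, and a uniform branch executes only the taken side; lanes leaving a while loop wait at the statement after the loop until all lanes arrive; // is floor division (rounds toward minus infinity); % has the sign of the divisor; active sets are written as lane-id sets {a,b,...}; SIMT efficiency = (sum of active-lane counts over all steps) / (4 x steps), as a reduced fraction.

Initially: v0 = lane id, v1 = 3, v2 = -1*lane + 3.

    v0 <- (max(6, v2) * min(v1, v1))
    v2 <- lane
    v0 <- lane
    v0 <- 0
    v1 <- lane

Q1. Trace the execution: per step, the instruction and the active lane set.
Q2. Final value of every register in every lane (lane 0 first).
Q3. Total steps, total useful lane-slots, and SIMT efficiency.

step 0: v0 <- (max(6, v2) * min(v1, v1)) {0,1,2,3}
step 1: v2 <- lane                   {0,1,2,3}
step 2: v0 <- lane                   {0,1,2,3}
step 3: v0 <- 0                      {0,1,2,3}
step 4: v1 <- lane                   {0,1,2,3}

Answer: 5 steps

v0: 0,0,0,0
v1: 0,1,2,3
v2: 0,1,2,3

steps = 5; useful = 20; efficiency = 20/20 = 1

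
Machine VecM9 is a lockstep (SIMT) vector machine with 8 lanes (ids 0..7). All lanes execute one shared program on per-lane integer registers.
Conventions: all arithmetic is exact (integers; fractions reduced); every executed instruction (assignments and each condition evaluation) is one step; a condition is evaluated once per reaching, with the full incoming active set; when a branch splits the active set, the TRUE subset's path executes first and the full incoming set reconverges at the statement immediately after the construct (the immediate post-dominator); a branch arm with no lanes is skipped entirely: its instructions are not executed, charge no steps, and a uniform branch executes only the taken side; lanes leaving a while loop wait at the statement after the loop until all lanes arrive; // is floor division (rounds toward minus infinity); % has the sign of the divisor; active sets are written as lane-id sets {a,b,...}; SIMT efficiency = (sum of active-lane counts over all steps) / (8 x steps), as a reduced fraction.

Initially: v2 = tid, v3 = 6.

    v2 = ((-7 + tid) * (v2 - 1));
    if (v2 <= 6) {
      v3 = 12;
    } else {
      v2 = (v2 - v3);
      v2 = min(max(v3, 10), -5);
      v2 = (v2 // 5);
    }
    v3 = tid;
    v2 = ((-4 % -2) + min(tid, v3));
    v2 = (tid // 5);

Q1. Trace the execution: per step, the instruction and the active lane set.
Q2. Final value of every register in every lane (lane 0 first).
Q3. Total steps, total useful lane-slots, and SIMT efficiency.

step 0: v2 <- ((-7 + tid) * (v2 - 1)) {0,1,2,3,4,5,6,7}
step 1: eval (v2 <= 6)               {0,1,2,3,4,5,6,7}
step 2: v3 <- 12                     {1,2,3,4,5,6,7}
step 3: v2 <- (v2 - v3)              {0}
step 4: v2 <- min(max(v3, 10), -5)   {0}
step 5: v2 <- (v2 // 5)              {0}
step 6: v3 <- tid                    {0,1,2,3,4,5,6,7}
step 7: v2 <- ((-4 % -2) + min(tid, v3)) {0,1,2,3,4,5,6,7}
step 8: v2 <- (tid // 5)             {0,1,2,3,4,5,6,7}

Answer: 9 steps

v2: 0,0,0,0,0,1,1,1
v3: 0,1,2,3,4,5,6,7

steps = 9; useful = 50; efficiency = 50/72 = 25/36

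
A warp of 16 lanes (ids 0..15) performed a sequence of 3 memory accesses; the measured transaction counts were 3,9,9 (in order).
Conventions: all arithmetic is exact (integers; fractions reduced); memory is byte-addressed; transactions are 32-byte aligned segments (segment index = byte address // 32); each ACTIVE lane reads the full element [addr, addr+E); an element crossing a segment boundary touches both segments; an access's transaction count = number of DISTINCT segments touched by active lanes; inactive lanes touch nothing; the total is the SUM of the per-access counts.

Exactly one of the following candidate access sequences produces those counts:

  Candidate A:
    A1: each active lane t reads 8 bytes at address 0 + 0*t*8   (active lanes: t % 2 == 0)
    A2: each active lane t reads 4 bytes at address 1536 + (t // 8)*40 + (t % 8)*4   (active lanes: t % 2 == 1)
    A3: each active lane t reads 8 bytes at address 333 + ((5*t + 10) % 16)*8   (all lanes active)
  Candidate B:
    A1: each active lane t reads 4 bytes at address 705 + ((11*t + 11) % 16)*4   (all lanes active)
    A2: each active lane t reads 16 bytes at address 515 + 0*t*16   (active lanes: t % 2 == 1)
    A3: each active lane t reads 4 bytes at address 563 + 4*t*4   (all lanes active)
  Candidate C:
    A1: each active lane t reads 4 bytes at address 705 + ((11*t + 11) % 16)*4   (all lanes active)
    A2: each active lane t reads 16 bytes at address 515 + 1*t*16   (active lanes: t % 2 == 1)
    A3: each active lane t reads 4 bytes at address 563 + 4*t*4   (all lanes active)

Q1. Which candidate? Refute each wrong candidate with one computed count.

A: A1 gives 1 transaction, not 3
B: A2 gives 1 transaction, not 9
C: all counts match (3,9,9)

Answer: C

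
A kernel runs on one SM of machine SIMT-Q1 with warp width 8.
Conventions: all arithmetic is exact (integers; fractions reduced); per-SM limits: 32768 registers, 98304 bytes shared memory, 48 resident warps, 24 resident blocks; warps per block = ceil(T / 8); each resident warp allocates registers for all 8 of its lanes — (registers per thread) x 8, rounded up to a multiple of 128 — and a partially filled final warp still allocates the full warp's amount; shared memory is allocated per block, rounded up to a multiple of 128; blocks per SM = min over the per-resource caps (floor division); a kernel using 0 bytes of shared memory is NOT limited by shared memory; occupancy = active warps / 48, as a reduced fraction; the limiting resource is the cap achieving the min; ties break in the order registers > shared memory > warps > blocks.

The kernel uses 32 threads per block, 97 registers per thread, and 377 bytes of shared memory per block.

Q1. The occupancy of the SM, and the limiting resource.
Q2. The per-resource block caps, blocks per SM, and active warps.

Answer: occupancy 3/4, limited by registers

registers: 9 blocks
shared memory: 256 blocks
warps: 12 blocks
blocks: 24 blocks

Answer: 9 blocks, 36 active warps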